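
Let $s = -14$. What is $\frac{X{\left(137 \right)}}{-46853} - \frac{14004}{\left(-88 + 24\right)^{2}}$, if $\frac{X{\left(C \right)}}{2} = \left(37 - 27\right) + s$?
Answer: $- \frac{164024161}{47977472} \approx -3.4188$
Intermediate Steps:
$X{\left(C \right)} = -8$ ($X{\left(C \right)} = 2 \left(\left(37 - 27\right) - 14\right) = 2 \left(10 - 14\right) = 2 \left(-4\right) = -8$)
$\frac{X{\left(137 \right)}}{-46853} - \frac{14004}{\left(-88 + 24\right)^{2}} = - \frac{8}{-46853} - \frac{14004}{\left(-88 + 24\right)^{2}} = \left(-8\right) \left(- \frac{1}{46853}\right) - \frac{14004}{\left(-64\right)^{2}} = \frac{8}{46853} - \frac{14004}{4096} = \frac{8}{46853} - \frac{3501}{1024} = - \frac{164024161}{47977472}$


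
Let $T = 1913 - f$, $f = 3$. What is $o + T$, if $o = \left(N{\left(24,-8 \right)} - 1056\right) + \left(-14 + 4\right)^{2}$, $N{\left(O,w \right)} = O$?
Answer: $978$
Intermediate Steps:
$T = 1910$ ($T = 1913 - 3 = 1910$)
$o = -932$ ($o = \left(24 - 1056\right) + \left(-14 + 4\right)^{2} = -1032 + \left(-10\right)^{2} = -1032 + 100 = -932$)
$o + T = -932 + 1910 = 978$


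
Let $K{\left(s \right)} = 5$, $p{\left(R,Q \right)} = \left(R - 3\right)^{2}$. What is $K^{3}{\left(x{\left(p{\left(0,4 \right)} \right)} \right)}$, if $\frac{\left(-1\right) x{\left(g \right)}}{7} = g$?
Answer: $125$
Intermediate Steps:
$p{\left(R,Q \right)} = \left(-3 + R\right)^{2}$
$x{\left(g \right)} = - 7 g$
$K^{3}{\left(x{\left(p{\left(0,4 \right)} \right)} \right)} = 5^{3} = 125$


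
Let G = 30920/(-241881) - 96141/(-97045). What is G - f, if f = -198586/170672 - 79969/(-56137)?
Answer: 67680246083851657537/112449208214910947640 ≈ 0.60187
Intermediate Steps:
G = 20254049821/23473341645 (G = 30920*(-1/241881) - 96141*(-1/97045) = -30920/241881 + 96141/97045 = 20254049821/23473341645 ≈ 0.86285)
f = 1250223443/4790507032 (f = -198586*1/170672 - 79969*(-1/56137) = -99293/85336 + 79969/56137 = 1250223443/4790507032 ≈ 0.26098)
G - f = 20254049821/23473341645 - 1*1250223443/4790507032 = 20254049821/23473341645 - 1250223443/4790507032 = 67680246083851657537/112449208214910947640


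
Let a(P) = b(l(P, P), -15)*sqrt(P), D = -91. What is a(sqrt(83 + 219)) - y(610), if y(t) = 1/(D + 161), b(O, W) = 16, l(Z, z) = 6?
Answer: -1/70 + 16*302**(1/4) ≈ 66.685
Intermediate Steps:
a(P) = 16*sqrt(P)
y(t) = 1/70 (y(t) = 1/(-91 + 161) = 1/70)
a(sqrt(83 + 219)) - y(610) = 16*sqrt(sqrt(83 + 219)) - 1*1/70 = 16*sqrt(sqrt(302)) - 1/70 = 16*302**(1/4) - 1/70 = -1/70 + 16*302**(1/4)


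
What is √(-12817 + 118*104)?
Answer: I*√545 ≈ 23.345*I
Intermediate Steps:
√(-12817 + 118*104) = √(-12817 + 12272) = √(-545) = I*√545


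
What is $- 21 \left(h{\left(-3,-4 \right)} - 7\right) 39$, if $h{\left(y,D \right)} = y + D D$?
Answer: $-4914$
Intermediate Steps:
$h{\left(y,D \right)} = y + D^{2}$
$- 21 \left(h{\left(-3,-4 \right)} - 7\right) 39 = - 21 \left(\left(-3 + \left(-4\right)^{2}\right) - 7\right) 39 = - 21 \left(\left(-3 + 16\right) - 7\right) 39 = - 21 \left(13 - 7\right) 39 = \left(-21\right) 6 \cdot 39 = \left(-126\right) 39 = -4914$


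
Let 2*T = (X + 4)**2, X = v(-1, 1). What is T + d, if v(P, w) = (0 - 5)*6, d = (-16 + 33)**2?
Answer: 627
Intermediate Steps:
d = 289 (d = 17**2 = 289)
v(P, w) = -30 (v(P, w) = -5*6 = -30)
X = -30
T = 338 (T = (-30 + 4)**2/2 = (1/2)*(-26)**2 = (1/2)*676 = 338)
T + d = 338 + 289 = 627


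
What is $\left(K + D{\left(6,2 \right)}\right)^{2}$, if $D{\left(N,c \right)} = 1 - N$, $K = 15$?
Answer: $100$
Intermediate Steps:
$\left(K + D{\left(6,2 \right)}\right)^{2} = \left(15 + \left(1 - 6\right)\right)^{2} = \left(15 - 5\right)^{2} = 10^{2} = 100$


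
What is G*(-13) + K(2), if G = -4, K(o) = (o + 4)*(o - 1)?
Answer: 58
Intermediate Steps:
K(o) = (-1 + o)*(4 + o) (K(o) = (4 + o)*(-1 + o) = (-1 + o)*(4 + o))
G*(-13) + K(2) = -4*(-13) + (-4 + 2**2 + 3*2) = 52 + (-4 + 4 + 6) = 52 + 6 = 58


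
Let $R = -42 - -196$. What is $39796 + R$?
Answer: $39950$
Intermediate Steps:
$R = 154$ ($R = -42 + 196 = 154$)
$39796 + R = 39796 + 154 = 39950$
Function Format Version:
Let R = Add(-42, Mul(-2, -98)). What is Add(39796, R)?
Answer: 39950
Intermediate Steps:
R = 154 (R = Add(-42, 196) = 154)
Add(39796, R) = Add(39796, 154) = 39950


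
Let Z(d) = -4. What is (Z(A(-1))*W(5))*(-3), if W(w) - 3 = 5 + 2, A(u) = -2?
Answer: 120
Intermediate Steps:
W(w) = 10 (W(w) = 3 + (5 + 2) = 3 + 7 = 10)
(Z(A(-1))*W(5))*(-3) = -4*10*(-3) = -40*(-3) = 120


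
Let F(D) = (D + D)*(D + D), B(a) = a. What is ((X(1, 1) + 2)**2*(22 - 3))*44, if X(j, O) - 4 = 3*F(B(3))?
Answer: 10864656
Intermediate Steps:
F(D) = 4*D**2 (F(D) = (2*D)*(2*D) = 4*D**2)
X(j, O) = 112 (X(j, O) = 4 + 3*(4*3**2) = 4 + 3*(4*9) = 4 + 3*36 = 4 + 108 = 112)
((X(1, 1) + 2)**2*(22 - 3))*44 = ((112 + 2)**2*(22 - 3))*44 = (114**2*19)*44 = (12996*19)*44 = 246924*44 = 10864656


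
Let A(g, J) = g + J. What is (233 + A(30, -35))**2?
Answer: 51984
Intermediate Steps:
A(g, J) = J + g
(233 + A(30, -35))**2 = (233 + (-35 + 30))**2 = (233 - 5)**2 = 228**2 = 51984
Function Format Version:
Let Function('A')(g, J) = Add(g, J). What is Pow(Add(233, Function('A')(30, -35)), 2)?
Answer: 51984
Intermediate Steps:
Function('A')(g, J) = Add(J, g)
Pow(Add(233, Function('A')(30, -35)), 2) = Pow(Add(233, Add(-35, 30)), 2) = Pow(Add(233, -5), 2) = Pow(228, 2) = 51984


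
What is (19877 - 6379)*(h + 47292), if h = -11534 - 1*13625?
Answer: 298751234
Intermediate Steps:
h = -25159 (h = -11534 - 13625 = -25159)
(19877 - 6379)*(h + 47292) = (19877 - 6379)*(-25159 + 47292) = 13498*22133 = 298751234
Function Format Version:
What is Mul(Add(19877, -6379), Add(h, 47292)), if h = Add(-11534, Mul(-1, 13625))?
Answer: 298751234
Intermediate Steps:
h = -25159 (h = Add(-11534, -13625) = -25159)
Mul(Add(19877, -6379), Add(h, 47292)) = Mul(Add(19877, -6379), Add(-25159, 47292)) = Mul(13498, 22133) = 298751234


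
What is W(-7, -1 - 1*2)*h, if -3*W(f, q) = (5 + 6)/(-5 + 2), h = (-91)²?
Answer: 91091/9 ≈ 10121.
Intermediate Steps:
h = 8281
W(f, q) = 11/9 (W(f, q) = -(5 + 6)/(3*(-5 + 2)) = -11/(3*(-3)) = -11*(-1)/(3*3) = -⅓*(-11/3) = 11/9)
W(-7, -1 - 1*2)*h = (11/9)*8281 = 91091/9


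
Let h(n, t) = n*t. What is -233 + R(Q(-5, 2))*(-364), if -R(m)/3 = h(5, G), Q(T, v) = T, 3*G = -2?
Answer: -3873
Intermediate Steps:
G = -⅔ (G = (⅓)*(-2) = -⅔ ≈ -0.66667)
R(m) = 10 (R(m) = -15*(-2)/3 = -3*(-10/3) = 10)
-233 + R(Q(-5, 2))*(-364) = -233 + 10*(-364) = -233 - 3640 = -3873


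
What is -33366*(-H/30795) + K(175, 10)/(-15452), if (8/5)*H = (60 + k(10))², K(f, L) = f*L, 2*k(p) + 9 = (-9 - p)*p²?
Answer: 68754035425503/126891824 ≈ 5.4183e+5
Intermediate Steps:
k(p) = -9/2 + p²*(-9 - p)/2 (k(p) = -9/2 + ((-9 - p)*p²)/2 = -9/2 + (p²*(-9 - p))/2 = -9/2 + p²*(-9 - p)/2)
K(f, L) = L*f
H = 16002605/32 (H = 5*(60 + (-9/2 - 9/2*10² - ½*10³))²/8 = 5*(60 + (-9/2 - 9/2*100 - ½*1000))²/8 = 5*(60 + (-9/2 - 450 - 500))²/8 = 5*(60 - 1909/2)²/8 = 5*(-1789/2)²/8 = (5/8)*(3200521/4) = 16002605/32 ≈ 5.0008e+5)
-33366*(-H/30795) + K(175, 10)/(-15452) = -33366/((-30795/16002605/32)) + (10*175)/(-15452) = -33366/((-30795*32/16002605)) + 1750*(-1/15452) = -33366/(-197088/3200521) - 875/7726 = -33366*(-3200521/197088) - 875/7726 = 17798097281/32848 - 875/7726 = 68754035425503/126891824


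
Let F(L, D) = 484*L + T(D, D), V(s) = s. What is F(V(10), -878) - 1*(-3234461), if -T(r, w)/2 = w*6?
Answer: 3249837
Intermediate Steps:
T(r, w) = -12*w (T(r, w) = -2*w*6 = -12*w)
F(L, D) = -12*D + 484*L (F(L, D) = 484*L - 12*D = -12*D + 484*L)
F(V(10), -878) - 1*(-3234461) = (-12*(-878) + 484*10) - 1*(-3234461) = (10536 + 4840) + 3234461 = 15376 + 3234461 = 3249837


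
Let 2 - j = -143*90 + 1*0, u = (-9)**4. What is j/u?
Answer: 12872/6561 ≈ 1.9619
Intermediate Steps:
u = 6561
j = 12872 (j = 2 - (-143*90 + 1*0) = 2 - (-12870 + 0) = 2 - 1*(-12870) = 2 + 12870 = 12872)
j/u = 12872/6561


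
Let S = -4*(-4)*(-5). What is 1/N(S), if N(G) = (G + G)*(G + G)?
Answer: 1/25600 ≈ 3.9063e-5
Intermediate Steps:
S = -80 (S = 16*(-5) = -80)
N(G) = 4*G**2 (N(G) = (2*G)*(2*G) = 4*G**2)
1/N(S) = 1/(4*(-80)**2) = 1/(4*6400) = 1/25600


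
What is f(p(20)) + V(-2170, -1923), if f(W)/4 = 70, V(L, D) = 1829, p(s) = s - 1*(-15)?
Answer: 2109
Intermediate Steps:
p(s) = 15 + s (p(s) = s + 15 = 15 + s)
f(W) = 280 (f(W) = 4*70 = 280)
f(p(20)) + V(-2170, -1923) = 280 + 1829 = 2109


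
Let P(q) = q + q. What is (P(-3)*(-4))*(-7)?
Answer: -168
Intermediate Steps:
P(q) = 2*q
(P(-3)*(-4))*(-7) = ((2*(-3))*(-4))*(-7) = -6*(-4)*(-7) = 24*(-7) = -168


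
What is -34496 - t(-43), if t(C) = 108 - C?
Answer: -34647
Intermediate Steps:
-34496 - t(-43) = -34496 - (108 - 1*(-43)) = -34496 - (108 + 43) = -34496 - 1*151 = -34496 - 151 = -34647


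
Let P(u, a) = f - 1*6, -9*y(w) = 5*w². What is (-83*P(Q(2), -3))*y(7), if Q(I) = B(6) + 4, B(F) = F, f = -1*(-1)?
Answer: -101675/9 ≈ -11297.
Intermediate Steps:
f = 1
Q(I) = 10 (Q(I) = 6 + 4 = 10)
y(w) = -5*w²/9
P(u, a) = -5 (P(u, a) = 1 - 1*6 = 1 - 6 = -5)
(-83*P(Q(2), -3))*y(7) = (-83*(-5))*(-5/9*7²) = 415*(-5/9*49) = 415*(-245/9) = -101675/9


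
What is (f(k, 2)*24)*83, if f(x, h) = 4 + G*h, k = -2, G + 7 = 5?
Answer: 0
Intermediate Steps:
G = -2 (G = -7 + 5 = -2)
f(x, h) = 4 - 2*h
(f(k, 2)*24)*83 = ((4 - 2*2)*24)*83 = ((4 - 4)*24)*83 = (0*24)*83 = 0*83 = 0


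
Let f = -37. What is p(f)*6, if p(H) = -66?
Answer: -396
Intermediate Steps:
p(f)*6 = -66*6 = -396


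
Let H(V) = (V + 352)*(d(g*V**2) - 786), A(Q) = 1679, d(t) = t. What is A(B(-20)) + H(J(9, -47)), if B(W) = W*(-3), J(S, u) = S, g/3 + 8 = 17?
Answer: 507440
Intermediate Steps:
g = 27 (g = -24 + 3*17 = -24 + 51 = 27)
B(W) = -3*W
H(V) = (-786 + 27*V**2)*(352 + V) (H(V) = (V + 352)*(27*V**2 - 786) = (352 + V)*(-786 + 27*V**2) = (-786 + 27*V**2)*(352 + V))
A(B(-20)) + H(J(9, -47)) = 1679 + (-276672 - 786*9 + 27*9**3 + 9504*9**2) = 1679 + (-276672 - 7074 + 27*729 + 9504*81) = 1679 + (-276672 - 7074 + 19683 + 769824) = 1679 + 505761 = 507440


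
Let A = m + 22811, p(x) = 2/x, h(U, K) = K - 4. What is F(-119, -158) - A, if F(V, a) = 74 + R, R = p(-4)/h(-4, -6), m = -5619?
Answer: -342359/20 ≈ -17118.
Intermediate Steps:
h(U, K) = -4 + K
A = 17192 (A = -5619 + 22811 = 17192)
R = 1/20 (R = (2/(-4))/(-4 - 6) = (2*(-1/4))/(-10) = -1/2*(-1/10) = 1/20 ≈ 0.050000)
F(V, a) = 1481/20 (F(V, a) = 74 + 1/20 = 1481/20)
F(-119, -158) - A = 1481/20 - 1*17192 = 1481/20 - 17192 = -342359/20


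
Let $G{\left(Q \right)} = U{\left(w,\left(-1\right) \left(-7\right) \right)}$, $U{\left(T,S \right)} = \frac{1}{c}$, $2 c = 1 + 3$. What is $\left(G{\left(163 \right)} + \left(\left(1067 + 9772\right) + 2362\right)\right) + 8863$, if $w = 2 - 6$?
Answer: $\frac{44129}{2} \approx 22065.0$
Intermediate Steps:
$c = 2$ ($c = \frac{1 + 3}{2} = \frac{1}{2} \cdot 4 = 2$)
$w = -4$
$U{\left(T,S \right)} = \frac{1}{2}$
$G{\left(Q \right)} = \frac{1}{2}$
$\left(G{\left(163 \right)} + \left(\left(1067 + 9772\right) + 2362\right)\right) + 8863 = \left(\frac{1}{2} + \left(\left(1067 + 9772\right) + 2362\right)\right) + 8863 = \left(\frac{1}{2} + \left(10839 + 2362\right)\right) + 8863 = \left(\frac{1}{2} + 13201\right) + 8863 = \frac{26403}{2} + 8863 = \frac{44129}{2}$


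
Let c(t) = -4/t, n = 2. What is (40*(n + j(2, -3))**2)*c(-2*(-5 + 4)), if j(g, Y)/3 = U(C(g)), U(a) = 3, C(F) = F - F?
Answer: -9680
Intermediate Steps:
C(F) = 0
j(g, Y) = 9 (j(g, Y) = 3*3 = 9)
(40*(n + j(2, -3))**2)*c(-2*(-5 + 4)) = (40*(2 + 9)**2)*(-4*(-1/(2*(-5 + 4)))) = (40*11**2)*(-4/((-2*(-1)))) = (40*121)*(-4/2) = 4840*(-4*1/2) = 4840*(-2) = -9680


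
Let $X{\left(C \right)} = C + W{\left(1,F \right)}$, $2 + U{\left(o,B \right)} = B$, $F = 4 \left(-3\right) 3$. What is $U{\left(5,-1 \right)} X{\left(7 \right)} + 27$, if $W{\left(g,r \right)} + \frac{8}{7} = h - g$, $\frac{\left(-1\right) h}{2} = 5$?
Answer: $\frac{297}{7} \approx 42.429$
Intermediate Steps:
$F = -36$ ($F = \left(-12\right) 3 = -36$)
$U{\left(o,B \right)} = -2 + B$
$h = -10$ ($h = \left(-2\right) 5 = -10$)
$W{\left(g,r \right)} = - \frac{78}{7} - g$ ($W{\left(g,r \right)} = - \frac{8}{7} - \left(10 + g\right) = - \frac{78}{7} - g$)
$X{\left(C \right)} = - \frac{85}{7} + C$ ($X{\left(C \right)} = C - \frac{85}{7} = - \frac{85}{7} + C$)
$U{\left(5,-1 \right)} X{\left(7 \right)} + 27 = \left(-2 - 1\right) \left(- \frac{85}{7} + 7\right) + 27 = \left(-3\right) \left(- \frac{36}{7}\right) + 27 = \frac{108}{7} + 27 = \frac{297}{7}$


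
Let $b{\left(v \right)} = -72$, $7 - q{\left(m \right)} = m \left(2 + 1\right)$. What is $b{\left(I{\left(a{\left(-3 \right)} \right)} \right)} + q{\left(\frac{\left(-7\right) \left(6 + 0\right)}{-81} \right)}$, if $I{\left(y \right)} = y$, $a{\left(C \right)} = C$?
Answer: $- \frac{599}{9} \approx -66.556$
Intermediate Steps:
$q{\left(m \right)} = 7 - 3 m$ ($q{\left(m \right)} = 7 - m \left(2 + 1\right) = 7 - m 3 = 7 - 3 m$)
$b{\left(I{\left(a{\left(-3 \right)} \right)} \right)} + q{\left(\frac{\left(-7\right) \left(6 + 0\right)}{-81} \right)} = -72 + \left(7 - 3 \frac{\left(-7\right) \left(6 + 0\right)}{-81}\right) = -72 + \left(7 - 3 \left(-7\right) 6 \left(- \frac{1}{81}\right)\right) = -72 + \left(7 - 3 \left(\left(-42\right) \left(- \frac{1}{81}\right)\right)\right) = -72 + \left(7 - \frac{14}{9}\right) = -72 + \frac{49}{9} = - \frac{599}{9}$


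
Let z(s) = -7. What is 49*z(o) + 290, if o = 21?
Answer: -53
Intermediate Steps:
49*z(o) + 290 = 49*(-7) + 290 = -343 + 290 = -53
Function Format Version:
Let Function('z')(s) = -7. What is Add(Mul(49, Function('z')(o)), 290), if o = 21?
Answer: -53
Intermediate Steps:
Add(Mul(49, Function('z')(o)), 290) = Add(Mul(49, -7), 290) = Add(-343, 290) = -53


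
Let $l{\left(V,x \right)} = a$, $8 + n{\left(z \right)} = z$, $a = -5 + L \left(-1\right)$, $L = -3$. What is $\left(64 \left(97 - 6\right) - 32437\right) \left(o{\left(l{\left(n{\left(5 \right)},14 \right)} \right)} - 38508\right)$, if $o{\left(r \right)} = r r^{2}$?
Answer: $1025026308$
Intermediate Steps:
$a = -2$ ($a = -5 - -3 = -5 + 3 = -2$)
$n{\left(z \right)} = -8 + z$
$l{\left(V,x \right)} = -2$
$o{\left(r \right)} = r^{3}$
$\left(64 \left(97 - 6\right) - 32437\right) \left(o{\left(l{\left(n{\left(5 \right)},14 \right)} \right)} - 38508\right) = \left(64 \left(97 - 6\right) - 32437\right) \left(\left(-2\right)^{3} - 38508\right) = \left(64 \cdot 91 - 32437\right) \left(-8 - 38508\right) = \left(5824 - 32437\right) \left(-38516\right) = \left(-26613\right) \left(-38516\right) = 1025026308$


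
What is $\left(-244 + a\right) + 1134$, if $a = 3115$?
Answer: $4005$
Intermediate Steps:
$\left(-244 + a\right) + 1134 = \left(-244 + 3115\right) + 1134 = 2871 + 1134 = 4005$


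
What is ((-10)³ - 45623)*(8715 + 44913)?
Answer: -2500298244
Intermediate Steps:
((-10)³ - 45623)*(8715 + 44913) = (-1000 - 45623)*53628 = -46623*53628 = -2500298244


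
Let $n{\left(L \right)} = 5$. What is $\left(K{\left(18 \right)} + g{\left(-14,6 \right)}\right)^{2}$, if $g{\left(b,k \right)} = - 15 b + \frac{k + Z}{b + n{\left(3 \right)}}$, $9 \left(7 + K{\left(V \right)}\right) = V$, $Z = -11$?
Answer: $\frac{3422500}{81} \approx 42253.0$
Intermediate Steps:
$K{\left(V \right)} = -7 + \frac{V}{9}$
$g{\left(b,k \right)} = - 15 b + \frac{-11 + k}{5 + b}$ ($g{\left(b,k \right)} = - 15 b + \frac{k - 11}{b + 5} = - 15 b + \frac{-11 + k}{5 + b}$)
$\left(K{\left(18 \right)} + g{\left(-14,6 \right)}\right)^{2} = \left(\left(-7 + \frac{1}{9} \cdot 18\right) + \frac{-11 + 6 - -1050 - 15 \left(-14\right)^{2}}{5 - 14}\right)^{2} = \left(\left(-7 + 2\right) + \frac{-11 + 6 + 1050 - 2940}{-9}\right)^{2} = \left(-5 - \frac{-11 + 6 + 1050 - 2940}{9}\right)^{2} = \left(-5 - - \frac{1895}{9}\right)^{2} = \left(-5 + \frac{1895}{9}\right)^{2} = \left(\frac{1850}{9}\right)^{2} = \frac{3422500}{81}$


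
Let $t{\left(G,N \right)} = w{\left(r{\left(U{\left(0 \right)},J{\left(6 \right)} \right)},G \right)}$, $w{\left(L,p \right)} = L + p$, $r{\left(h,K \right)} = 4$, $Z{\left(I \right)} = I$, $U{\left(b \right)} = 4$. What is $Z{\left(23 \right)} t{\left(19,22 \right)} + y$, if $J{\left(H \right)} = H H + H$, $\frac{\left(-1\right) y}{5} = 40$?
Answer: $329$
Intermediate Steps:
$y = -200$ ($y = \left(-5\right) 40 = -200$)
$J{\left(H \right)} = H + H^{2}$ ($J{\left(H \right)} = H^{2} + H = H + H^{2}$)
$t{\left(G,N \right)} = 4 + G$
$Z{\left(23 \right)} t{\left(19,22 \right)} + y = 23 \left(4 + 19\right) - 200 = 23 \cdot 23 - 200 = 529 - 200 = 329$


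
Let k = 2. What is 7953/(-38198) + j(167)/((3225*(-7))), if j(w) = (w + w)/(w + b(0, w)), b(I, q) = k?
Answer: -30354844907/145732054650 ≈ -0.20829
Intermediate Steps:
b(I, q) = 2
j(w) = 2*w/(2 + w) (j(w) = (w + w)/(w + 2) = (2*w)/(2 + w) = 2*w/(2 + w))
7953/(-38198) + j(167)/((3225*(-7))) = 7953/(-38198) + (2*167/(2 + 167))/((3225*(-7))) = 7953*(-1/38198) + (2*167/169)/(-22575) = -7953/38198 + (2*167*(1/169))*(-1/22575) = -7953/38198 + (334/169)*(-1/22575) = -7953/38198 - 334/3815175 = -30354844907/145732054650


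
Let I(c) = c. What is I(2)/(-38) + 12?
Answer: 227/19 ≈ 11.947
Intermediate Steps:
I(2)/(-38) + 12 = 2/(-38) + 12 = 2*(-1/38) + 12 = -1/19 + 12 = 227/19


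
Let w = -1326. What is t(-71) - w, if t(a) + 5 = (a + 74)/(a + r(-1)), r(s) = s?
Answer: 31703/24 ≈ 1321.0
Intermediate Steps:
t(a) = -5 + (74 + a)/(-1 + a) (t(a) = -5 + (a + 74)/(a - 1) = -5 + (74 + a)/(-1 + a))
t(-71) - w = (79 - 4*(-71))/(-1 - 71) - 1*(-1326) = (79 + 284)/(-72) + 1326 = -1/72*363 + 1326 = -121/24 + 1326 = 31703/24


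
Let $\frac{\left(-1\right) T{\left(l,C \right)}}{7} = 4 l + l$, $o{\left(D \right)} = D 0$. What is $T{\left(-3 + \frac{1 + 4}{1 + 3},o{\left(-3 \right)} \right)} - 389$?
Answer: $- \frac{1311}{4} \approx -327.75$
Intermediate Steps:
$o{\left(D \right)} = 0$
$T{\left(l,C \right)} = - 35 l$ ($T{\left(l,C \right)} = - 7 \left(4 l + l\right) = - 7 \cdot 5 l = - 35 l$)
$T{\left(-3 + \frac{1 + 4}{1 + 3},o{\left(-3 \right)} \right)} - 389 = - 35 \left(-3 + \frac{1 + 4}{1 + 3}\right) - 389 = - 35 \left(-3 + \frac{5}{4}\right) - 389 = \left(-35\right) \left(- \frac{7}{4}\right) - 389 = \frac{245}{4} - 389 = - \frac{1311}{4}$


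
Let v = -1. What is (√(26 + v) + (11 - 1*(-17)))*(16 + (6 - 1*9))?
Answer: 429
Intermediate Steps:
(√(26 + v) + (11 - 1*(-17)))*(16 + (6 - 1*9)) = (√(26 - 1) + (11 - 1*(-17)))*(16 + (6 - 1*9)) = (√25 + (11 + 17))*(16 + (6 - 9)) = (5 + 28)*(16 - 3) = 33*13 = 429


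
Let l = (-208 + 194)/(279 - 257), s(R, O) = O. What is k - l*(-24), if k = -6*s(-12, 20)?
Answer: -1488/11 ≈ -135.27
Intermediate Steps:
k = -120 (k = -6*20 = -120)
l = -7/11 (l = -14/22 = -14*1/22 = -7/11 ≈ -0.63636)
k - l*(-24) = -120 - (-7)*(-24)/11 = -120 - 1*168/11 = -120 - 168/11 = -1488/11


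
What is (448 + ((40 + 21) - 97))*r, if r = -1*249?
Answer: -102588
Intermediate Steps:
r = -249
(448 + ((40 + 21) - 97))*r = (448 + ((40 + 21) - 97))*(-249) = (448 + (61 - 97))*(-249) = (448 - 36)*(-249) = 412*(-249) = -102588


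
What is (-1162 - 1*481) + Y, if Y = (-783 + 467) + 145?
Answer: -1814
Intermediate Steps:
Y = -171 (Y = -316 + 145 = -171)
(-1162 - 1*481) + Y = (-1162 - 1*481) - 171 = (-1162 - 481) - 171 = -1643 - 171 = -1814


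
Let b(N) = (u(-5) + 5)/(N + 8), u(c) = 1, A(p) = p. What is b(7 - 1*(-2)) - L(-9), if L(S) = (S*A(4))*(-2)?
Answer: -1218/17 ≈ -71.647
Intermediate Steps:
L(S) = -8*S (L(S) = (S*4)*(-2) = (4*S)*(-2) = -8*S)
b(N) = 6/(8 + N) (b(N) = (1 + 5)/(N + 8) = 6/(8 + N))
b(7 - 1*(-2)) - L(-9) = 6/(8 + (7 - 1*(-2))) - (-8)*(-9) = 6/(8 + (7 + 2)) - 1*72 = 6/(8 + 9) - 72 = 6/17 - 72 = -1218/17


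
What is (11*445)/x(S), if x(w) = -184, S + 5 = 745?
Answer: -4895/184 ≈ -26.603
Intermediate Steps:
S = 740 (S = -5 + 745 = 740)
(11*445)/x(S) = (11*445)/(-184) = 4895*(-1/184) = -4895/184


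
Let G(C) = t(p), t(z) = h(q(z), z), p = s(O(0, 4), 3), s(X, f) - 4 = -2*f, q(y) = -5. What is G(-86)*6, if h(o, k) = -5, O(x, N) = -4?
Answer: -30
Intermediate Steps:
s(X, f) = 4 - 2*f
p = -2 (p = 4 - 2*3 = 4 - 6 = -2)
t(z) = -5
G(C) = -5
G(-86)*6 = -5*6 = -30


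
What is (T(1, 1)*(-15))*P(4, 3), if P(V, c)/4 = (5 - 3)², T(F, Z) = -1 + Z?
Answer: 0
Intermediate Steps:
P(V, c) = 16 (P(V, c) = 4*(5 - 3)² = 4*2² = 4*4 = 16)
(T(1, 1)*(-15))*P(4, 3) = ((-1 + 1)*(-15))*16 = (0*(-15))*16 = 0*16 = 0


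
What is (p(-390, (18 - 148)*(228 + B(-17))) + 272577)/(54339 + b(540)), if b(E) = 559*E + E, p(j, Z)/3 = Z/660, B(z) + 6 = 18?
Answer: 998929/1308043 ≈ 0.76368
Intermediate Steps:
B(z) = 12 (B(z) = -6 + 18 = 12)
p(j, Z) = Z/220 (p(j, Z) = 3*(Z/660) = Z/220)
b(E) = 560*E
(p(-390, (18 - 148)*(228 + B(-17))) + 272577)/(54339 + b(540)) = (((18 - 148)*(228 + 12))/220 + 272577)/(54339 + 560*540) = ((-130*240)/220 + 272577)/(54339 + 302400) = ((1/220)*(-31200) + 272577)/356739 = (-1560/11 + 272577)*(1/356739) = (2996787/11)*(1/356739) = 998929/1308043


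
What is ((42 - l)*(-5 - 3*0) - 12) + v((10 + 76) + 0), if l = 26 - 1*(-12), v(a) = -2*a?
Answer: -204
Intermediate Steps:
l = 38 (l = 26 + 12 = 38)
((42 - l)*(-5 - 3*0) - 12) + v((10 + 76) + 0) = ((42 - 1*38)*(-5 - 3*0) - 12) - 2*((10 + 76) + 0) = ((42 - 38)*(-5 + 0) - 12) - 2*(86 + 0) = (4*(-5) - 12) - 2*86 = (-20 - 12) - 172 = -32 - 172 = -204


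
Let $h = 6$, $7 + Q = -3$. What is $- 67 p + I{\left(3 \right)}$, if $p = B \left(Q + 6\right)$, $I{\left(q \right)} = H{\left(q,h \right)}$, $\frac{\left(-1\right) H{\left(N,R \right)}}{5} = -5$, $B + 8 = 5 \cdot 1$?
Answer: $-779$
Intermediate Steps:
$Q = -10$ ($Q = -7 - 3 = -10$)
$B = -3$ ($B = -8 + 5 \cdot 1 = -8 + 5 = -3$)
$H{\left(N,R \right)} = 25$ ($H{\left(N,R \right)} = \left(-5\right) \left(-5\right) = 25$)
$I{\left(q \right)} = 25$
$p = 12$ ($p = - 3 \left(-10 + 6\right) = \left(-3\right) \left(-4\right) = 12$)
$- 67 p + I{\left(3 \right)} = \left(-67\right) 12 + 25 = -804 + 25 = -779$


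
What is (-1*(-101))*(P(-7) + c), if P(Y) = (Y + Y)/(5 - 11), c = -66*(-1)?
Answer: 20705/3 ≈ 6901.7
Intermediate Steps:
c = 66
P(Y) = -Y/3 (P(Y) = (2*Y)/(-6) = (2*Y)*(-⅙) = -Y/3)
(-1*(-101))*(P(-7) + c) = (-1*(-101))*(-⅓*(-7) + 66) = 101*(7/3 + 66) = 101*(205/3) = 20705/3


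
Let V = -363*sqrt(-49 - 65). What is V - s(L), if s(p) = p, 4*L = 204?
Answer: -51 - 363*I*sqrt(114) ≈ -51.0 - 3875.8*I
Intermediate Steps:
L = 51 (L = (1/4)*204 = 51)
V = -363*I*sqrt(114) ≈ -3875.8*I
V - s(L) = -363*I*sqrt(114) - 1*51 = -363*I*sqrt(114) - 51 = -51 - 363*I*sqrt(114)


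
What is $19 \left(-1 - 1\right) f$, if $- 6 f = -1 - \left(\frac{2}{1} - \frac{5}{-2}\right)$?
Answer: $- \frac{209}{6} \approx -34.833$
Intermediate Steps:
$f = \frac{11}{12}$ ($f = - \frac{-1 - \left(\frac{2}{1} - \frac{5}{-2}\right)}{6} = - \frac{-1 - \left(2 \cdot 1 - - \frac{5}{2}\right)}{6} = - \frac{-1 - \left(2 + \frac{5}{2}\right)}{6} = - \frac{-1 - \frac{9}{2}}{6} = \left(- \frac{1}{6}\right) \left(- \frac{11}{2}\right) = \frac{11}{12} \approx 0.91667$)
$19 \left(-1 - 1\right) f = 19 \left(-1 - 1\right) \frac{11}{12} = 19 \left(-2\right) \frac{11}{12} = \left(-38\right) \frac{11}{12} = - \frac{209}{6}$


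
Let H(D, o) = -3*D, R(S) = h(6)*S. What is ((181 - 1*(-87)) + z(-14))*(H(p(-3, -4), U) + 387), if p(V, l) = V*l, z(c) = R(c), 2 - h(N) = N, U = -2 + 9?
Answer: 113724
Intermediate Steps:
U = 7
h(N) = 2 - N
R(S) = -4*S (R(S) = (2 - 1*6)*S = (2 - 6)*S = -4*S)
z(c) = -4*c
((181 - 1*(-87)) + z(-14))*(H(p(-3, -4), U) + 387) = ((181 - 1*(-87)) - 4*(-14))*(-(-9)*(-4) + 387) = ((181 + 87) + 56)*(-3*12 + 387) = (268 + 56)*(-36 + 387) = 324*351 = 113724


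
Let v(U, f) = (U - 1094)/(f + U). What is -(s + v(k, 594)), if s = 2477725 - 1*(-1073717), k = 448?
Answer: -1850300959/521 ≈ -3.5514e+6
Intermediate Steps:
v(U, f) = (-1094 + U)/(U + f)
s = 3551442 (s = 2477725 + 1073717 = 3551442)
-(s + v(k, 594)) = -(3551442 + (-1094 + 448)/(448 + 594)) = -(3551442 - 646/1042) = -(3551442 + (1/1042)*(-646)) = -(3551442 - 323/521) = -1*1850300959/521 = -1850300959/521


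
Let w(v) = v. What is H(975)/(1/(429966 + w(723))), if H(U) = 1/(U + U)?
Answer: 143563/650 ≈ 220.87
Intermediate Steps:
H(U) = 1/(2*U)
H(975)/(1/(429966 + w(723))) = ((1/2)/975)/(1/(429966 + 723)) = ((1/2)*(1/975))/(1/430689) = 1/(1950*(1/430689)) = (1/1950)*430689 = 143563/650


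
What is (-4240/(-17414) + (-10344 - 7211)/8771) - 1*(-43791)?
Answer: 3344144869862/76369097 ≈ 43789.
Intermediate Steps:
(-4240/(-17414) + (-10344 - 7211)/8771) - 1*(-43791) = (-4240*(-1/17414) - 17555*1/8771) + 43791 = (2120/8707 - 17555/8771) + 43791 = -134256865/76369097 + 43791 = 3344144869862/76369097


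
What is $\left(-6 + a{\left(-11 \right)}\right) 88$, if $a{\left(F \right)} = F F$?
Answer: $10120$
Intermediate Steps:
$a{\left(F \right)} = F^{2}$
$\left(-6 + a{\left(-11 \right)}\right) 88 = \left(-6 + \left(-11\right)^{2}\right) 88 = \left(-6 + 121\right) 88 = 115 \cdot 88 = 10120$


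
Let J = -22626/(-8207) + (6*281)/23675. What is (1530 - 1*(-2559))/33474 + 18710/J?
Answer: 10141042277068469/1532851316304 ≈ 6615.8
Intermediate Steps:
J = 549507552/194300725 (J = -22626*(-1/8207) + 1686*(1/23675) = 22626/8207 + 1686/23675 = 549507552/194300725 ≈ 2.8281)
(1530 - 1*(-2559))/33474 + 18710/J = (1530 - 1*(-2559))/33474 + 18710/(549507552/194300725) = (1530 + 2559)*(1/33474) + 18710*(194300725/549507552) = 4089*(1/33474) + 1817683282375/274753776 = 1363/11158 + 1817683282375/274753776 = 10141042277068469/1532851316304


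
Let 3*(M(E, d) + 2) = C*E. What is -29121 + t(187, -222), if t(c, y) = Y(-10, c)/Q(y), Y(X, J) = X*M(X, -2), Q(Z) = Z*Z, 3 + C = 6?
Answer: -119599937/4107 ≈ -29121.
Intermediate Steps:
C = 3 (C = -3 + 6 = 3)
M(E, d) = -2 + E (M(E, d) = -2 + (3*E)/3 = -2 + E)
Q(Z) = Z**2
Y(X, J) = X*(-2 + X)
t(c, y) = 120/y**2 (t(c, y) = (-10*(-2 - 10))/(y**2) = (-10*(-12))/y**2 = 120/y**2)
-29121 + t(187, -222) = -29121 + 120/(-222)**2 = -29121 + 120*(1/49284) = -29121 + 10/4107 = -119599937/4107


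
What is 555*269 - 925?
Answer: 148370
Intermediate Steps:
555*269 - 925 = 149295 - 925 = 148370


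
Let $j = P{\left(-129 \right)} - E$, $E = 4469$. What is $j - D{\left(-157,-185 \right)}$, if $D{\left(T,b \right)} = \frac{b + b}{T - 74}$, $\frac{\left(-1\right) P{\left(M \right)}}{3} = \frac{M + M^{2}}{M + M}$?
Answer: $- \frac{988357}{231} \approx -4278.6$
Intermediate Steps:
$P{\left(M \right)} = - \frac{3 \left(M + M^{2}\right)}{2 M}$ ($P{\left(M \right)} = - 3 \frac{M + M^{2}}{M + M} = - 3 \frac{M + M^{2}}{2 M} = - \frac{3 \left(M + M^{2}\right)}{2 M}$)
$j = -4277$ ($j = \left(- \frac{3}{2} - - \frac{387}{2}\right) - 4469 = \left(- \frac{3}{2} + \frac{387}{2}\right) - 4469 = 192 - 4469 = -4277$)
$D{\left(T,b \right)} = \frac{2 b}{-74 + T}$
$j - D{\left(-157,-185 \right)} = -4277 - 2 \left(-185\right) \frac{1}{-74 - 157} = -4277 - 2 \left(-185\right) \frac{1}{-231} = -4277 - 2 \left(-185\right) \left(- \frac{1}{231}\right) = -4277 - \frac{370}{231} = - \frac{988357}{231}$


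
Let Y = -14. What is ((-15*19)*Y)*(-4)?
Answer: -15960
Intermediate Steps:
((-15*19)*Y)*(-4) = (-15*19*(-14))*(-4) = -285*(-14)*(-4) = 3990*(-4) = -15960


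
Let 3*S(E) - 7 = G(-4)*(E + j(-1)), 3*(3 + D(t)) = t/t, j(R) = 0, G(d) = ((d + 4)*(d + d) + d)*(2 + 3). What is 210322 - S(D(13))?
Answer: 1892717/9 ≈ 2.1030e+5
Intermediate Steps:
G(d) = 5*d + 10*d*(4 + d) (G(d) = ((4 + d)*(2*d) + d)*5 = (2*d*(4 + d) + d)*5 = (d + 2*d*(4 + d))*5 = 5*d + 10*d*(4 + d))
D(t) = -8/3 (D(t) = -3 + (t/t)/3 = -3 + (1/3)*1 = -3 + 1/3 = -8/3)
S(E) = 7/3 - 20*E/3 (S(E) = 7/3 + ((5*(-4)*(9 + 2*(-4)))*(E + 0))/3 = 7/3 + ((5*(-4)*(9 - 8))*E)/3 = 7/3 + ((5*(-4)*1)*E)/3 = 7/3 + (-20*E)/3 = 7/3 - 20*E/3)
210322 - S(D(13)) = 210322 - (7/3 - 20/3*(-8/3)) = 210322 - (7/3 + 160/9) = 210322 - 1*181/9 = 210322 - 181/9 = 1892717/9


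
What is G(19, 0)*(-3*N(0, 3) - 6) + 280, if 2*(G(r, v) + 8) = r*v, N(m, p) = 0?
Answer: 328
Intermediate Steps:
G(r, v) = -8 + r*v/2 (G(r, v) = -8 + (r*v)/2 = -8 + r*v/2)
G(19, 0)*(-3*N(0, 3) - 6) + 280 = (-8 + (½)*19*0)*(-3*0 - 6) + 280 = (-8 + 0)*(0 - 6) + 280 = -8*(-6) + 280 = 48 + 280 = 328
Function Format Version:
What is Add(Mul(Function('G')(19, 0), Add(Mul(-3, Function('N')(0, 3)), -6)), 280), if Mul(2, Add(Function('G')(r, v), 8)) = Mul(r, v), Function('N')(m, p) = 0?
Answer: 328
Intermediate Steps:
Function('G')(r, v) = Add(-8, Mul(Rational(1, 2), r, v)) (Function('G')(r, v) = Add(-8, Mul(Rational(1, 2), Mul(r, v))) = Add(-8, Mul(Rational(1, 2), r, v)))
Add(Mul(Function('G')(19, 0), Add(Mul(-3, Function('N')(0, 3)), -6)), 280) = Add(Mul(Add(-8, Mul(Rational(1, 2), 19, 0)), Add(Mul(-3, 0), -6)), 280) = Add(Mul(Add(-8, 0), Add(0, -6)), 280) = Add(Mul(-8, -6), 280) = Add(48, 280) = 328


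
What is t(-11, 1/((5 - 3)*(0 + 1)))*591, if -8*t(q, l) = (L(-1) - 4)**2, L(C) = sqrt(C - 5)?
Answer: -2955/4 + 591*I*sqrt(6) ≈ -738.75 + 1447.6*I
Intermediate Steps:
L(C) = sqrt(-5 + C)
t(q, l) = -(-4 + I*sqrt(6))**2/8 (t(q, l) = -(sqrt(-5 - 1) - 4)**2/8 = -(sqrt(-6) - 4)**2/8 = -(I*sqrt(6) - 4)**2/8 = -(-4 + I*sqrt(6))**2/8)
t(-11, 1/((5 - 3)*(0 + 1)))*591 = (-5/4 + I*sqrt(6))*591 = -2955/4 + 591*I*sqrt(6)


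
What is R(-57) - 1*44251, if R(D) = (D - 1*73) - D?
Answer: -44324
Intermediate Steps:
R(D) = -73 (R(D) = (D - 73) - D = (-73 + D) - D = -73)
R(-57) - 1*44251 = -73 - 1*44251 = -73 - 44251 = -44324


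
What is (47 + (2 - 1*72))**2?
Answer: 529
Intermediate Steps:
(47 + (2 - 1*72))**2 = (47 + (2 - 72))**2 = (47 - 70)**2 = (-23)**2 = 529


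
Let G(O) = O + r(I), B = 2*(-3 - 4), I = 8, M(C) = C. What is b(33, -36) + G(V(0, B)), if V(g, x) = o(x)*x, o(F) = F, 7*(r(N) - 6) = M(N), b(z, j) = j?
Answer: 1170/7 ≈ 167.14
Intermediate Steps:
r(N) = 6 + N/7
B = -14 (B = 2*(-7) = -14)
V(g, x) = x² (V(g, x) = x*x = x²)
G(O) = 50/7 + O (G(O) = O + (6 + (⅐)*8) = O + (6 + 8/7) = O + 50/7 = 50/7 + O)
b(33, -36) + G(V(0, B)) = -36 + (50/7 + (-14)²) = -36 + (50/7 + 196) = -36 + 1422/7 = 1170/7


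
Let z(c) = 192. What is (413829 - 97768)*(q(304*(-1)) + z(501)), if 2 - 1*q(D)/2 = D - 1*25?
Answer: 269916094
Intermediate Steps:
q(D) = 54 - 2*D (q(D) = 4 - 2*(D - 1*25) = 4 - 2*(D - 25) = 4 - 2*(-25 + D) = 4 + (50 - 2*D) = 54 - 2*D)
(413829 - 97768)*(q(304*(-1)) + z(501)) = (413829 - 97768)*((54 - 608*(-1)) + 192) = 316061*((54 - 2*(-304)) + 192) = 316061*((54 + 608) + 192) = 316061*(662 + 192) = 316061*854 = 269916094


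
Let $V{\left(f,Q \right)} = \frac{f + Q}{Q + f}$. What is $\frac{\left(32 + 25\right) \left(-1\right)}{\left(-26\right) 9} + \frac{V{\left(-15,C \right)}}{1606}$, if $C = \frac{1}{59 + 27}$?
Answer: $\frac{7648}{31317} \approx 0.24421$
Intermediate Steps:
$C = \frac{1}{86} \approx 0.011628$
$V{\left(f,Q \right)} = 1$ ($V{\left(f,Q \right)} = \frac{Q + f}{Q + f} = 1$)
$\frac{\left(32 + 25\right) \left(-1\right)}{\left(-26\right) 9} + \frac{V{\left(-15,C \right)}}{1606} = \frac{\left(32 + 25\right) \left(-1\right)}{\left(-26\right) 9} + 1 \cdot \frac{1}{1606} = \frac{57 \left(-1\right)}{-234} + 1 \cdot \frac{1}{1606} = \left(-57\right) \left(- \frac{1}{234}\right) + \frac{1}{1606} = \frac{19}{78} + \frac{1}{1606} = \frac{7648}{31317}$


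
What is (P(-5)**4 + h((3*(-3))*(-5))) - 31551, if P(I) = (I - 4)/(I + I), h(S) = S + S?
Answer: -314603439/10000 ≈ -31460.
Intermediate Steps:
h(S) = 2*S
P(I) = (-4 + I)/(2*I) (P(I) = (-4 + I)/((2*I)) = (-4 + I)*(1/(2*I)) = (-4 + I)/(2*I))
(P(-5)**4 + h((3*(-3))*(-5))) - 31551 = (((1/2)*(-4 - 5)/(-5))**4 + 2*((3*(-3))*(-5))) - 31551 = (((1/2)*(-1/5)*(-9))**4 + 2*(-9*(-5))) - 31551 = ((9/10)**4 + 2*45) - 31551 = (6561/10000 + 90) - 31551 = 906561/10000 - 31551 = -314603439/10000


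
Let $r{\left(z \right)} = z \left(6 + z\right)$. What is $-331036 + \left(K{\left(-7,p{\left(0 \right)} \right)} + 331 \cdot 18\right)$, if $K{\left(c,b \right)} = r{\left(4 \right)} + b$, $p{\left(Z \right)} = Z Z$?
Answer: $-325038$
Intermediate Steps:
$p{\left(Z \right)} = Z^{2}$
$K{\left(c,b \right)} = 40 + b$ ($K{\left(c,b \right)} = 4 \left(6 + 4\right) + b = 4 \cdot 10 + b = 40 + b$)
$-331036 + \left(K{\left(-7,p{\left(0 \right)} \right)} + 331 \cdot 18\right) = -331036 + \left(\left(40 + 0^{2}\right) + 331 \cdot 18\right) = -331036 + \left(\left(40 + 0\right) + 5958\right) = -331036 + \left(40 + 5958\right) = -331036 + 5998 = -325038$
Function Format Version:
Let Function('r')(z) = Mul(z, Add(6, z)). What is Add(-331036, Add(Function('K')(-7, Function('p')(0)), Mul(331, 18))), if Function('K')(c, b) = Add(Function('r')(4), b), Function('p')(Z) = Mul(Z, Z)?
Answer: -325038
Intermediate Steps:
Function('p')(Z) = Pow(Z, 2)
Function('K')(c, b) = Add(40, b) (Function('K')(c, b) = Add(Mul(4, Add(6, 4)), b) = Add(Mul(4, 10), b) = Add(40, b))
Add(-331036, Add(Function('K')(-7, Function('p')(0)), Mul(331, 18))) = Add(-331036, Add(Add(40, Pow(0, 2)), Mul(331, 18))) = Add(-331036, Add(Add(40, 0), 5958)) = Add(-331036, Add(40, 5958)) = Add(-331036, 5998) = -325038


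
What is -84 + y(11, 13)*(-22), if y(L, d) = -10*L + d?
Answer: 2050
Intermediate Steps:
y(L, d) = d - 10*L
-84 + y(11, 13)*(-22) = -84 + (13 - 10*11)*(-22) = -84 + (13 - 110)*(-22) = -84 - 97*(-22) = -84 + 2134 = 2050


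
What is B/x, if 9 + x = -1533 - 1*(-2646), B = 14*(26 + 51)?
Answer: 539/552 ≈ 0.97645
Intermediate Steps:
B = 1078 (B = 14*77 = 1078)
x = 1104 (x = -9 + (-1533 - 1*(-2646)) = -9 + (-1533 + 2646) = -9 + 1113 = 1104)
B/x = 1078/1104 = 1078*(1/1104) = 539/552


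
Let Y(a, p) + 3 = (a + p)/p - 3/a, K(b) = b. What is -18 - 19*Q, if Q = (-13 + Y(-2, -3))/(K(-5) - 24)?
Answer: -4595/174 ≈ -26.408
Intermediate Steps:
Y(a, p) = -3 - 3/a + (a + p)/p (Y(a, p) = -3 + ((a + p)/p - 3/a) = -3 + (-3/a + (a + p)/p) = -3 - 3/a + (a + p)/p)
Q = 77/174 (Q = (-13 + (-2 - 3/(-2) - 2/(-3)))/(-5 - 24) = (-13 + (-2 - 3*(-½) - 2*(-⅓)))/(-29) = (-13 + (-2 + 3/2 + ⅔))*(-1/29) = (-13 + ⅙)*(-1/29) = -77/6*(-1/29) = 77/174 ≈ 0.44253)
-18 - 19*Q = -18 - 19*77/174 = -18 - 1463/174 = -4595/174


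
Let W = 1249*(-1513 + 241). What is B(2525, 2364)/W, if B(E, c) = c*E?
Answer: -497425/132394 ≈ -3.7572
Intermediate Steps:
B(E, c) = E*c
W = -1588728 (W = 1249*(-1272) = -1588728)
B(2525, 2364)/W = (2525*2364)/(-1588728) = 5969100*(-1/1588728) = -497425/132394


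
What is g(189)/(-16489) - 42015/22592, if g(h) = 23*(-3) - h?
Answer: -686956599/372519488 ≈ -1.8441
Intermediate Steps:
g(h) = -69 - h
g(189)/(-16489) - 42015/22592 = (-69 - 1*189)/(-16489) - 42015/22592 = (-69 - 189)*(-1/16489) - 42015*1/22592 = -258*(-1/16489) - 42015/22592 = 258/16489 - 42015/22592 = -686956599/372519488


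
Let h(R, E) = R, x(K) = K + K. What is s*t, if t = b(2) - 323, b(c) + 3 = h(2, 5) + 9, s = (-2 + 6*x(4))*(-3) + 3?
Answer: 42525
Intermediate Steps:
x(K) = 2*K
s = -135 (s = (-2 + 6*(2*4))*(-3) + 3 = (-2 + 6*8)*(-3) + 3 = (-2 + 48)*(-3) + 3 = 46*(-3) + 3 = -138 + 3 = -135)
b(c) = 8 (b(c) = -3 + (2 + 9) = -3 + 11 = 8)
t = -315 (t = 8 - 323 = -315)
s*t = -135*(-315) = 42525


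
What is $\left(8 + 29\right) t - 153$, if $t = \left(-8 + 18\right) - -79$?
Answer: $3140$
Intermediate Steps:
$t = 89$ ($t = 10 + 79 = 89$)
$\left(8 + 29\right) t - 153 = \left(8 + 29\right) 89 - 153 = 37 \cdot 89 - 153 = 3293 - 153 = 3140$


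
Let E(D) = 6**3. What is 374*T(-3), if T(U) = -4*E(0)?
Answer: -323136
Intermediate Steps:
E(D) = 216
T(U) = -864 (T(U) = -4*216 = -864)
374*T(-3) = 374*(-864) = -323136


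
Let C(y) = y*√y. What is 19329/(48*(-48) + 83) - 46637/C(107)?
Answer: -19329/2221 - 46637*√107/11449 ≈ -50.839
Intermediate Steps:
C(y) = y^(3/2)
19329/(48*(-48) + 83) - 46637/C(107) = 19329/(48*(-48) + 83) - 46637*√107/11449 = 19329/(-2304 + 83) - 46637*√107/11449 = 19329/(-2221) - 46637*√107/11449 = 19329*(-1/2221) - 46637*√107/11449 = -19329/2221 - 46637*√107/11449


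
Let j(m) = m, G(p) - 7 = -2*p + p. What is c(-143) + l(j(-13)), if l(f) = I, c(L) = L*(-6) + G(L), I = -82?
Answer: 926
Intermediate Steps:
G(p) = 7 - p (G(p) = 7 + (-2*p + p) = 7 - p)
c(L) = 7 - 7*L (c(L) = L*(-6) + (7 - L) = -6*L + (7 - L) = 7 - 7*L)
l(f) = -82
c(-143) + l(j(-13)) = (7 - 7*(-143)) - 82 = (7 + 1001) - 82 = 1008 - 82 = 926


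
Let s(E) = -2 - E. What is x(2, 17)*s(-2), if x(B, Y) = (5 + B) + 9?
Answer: 0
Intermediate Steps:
x(B, Y) = 14 + B
x(2, 17)*s(-2) = (14 + 2)*(-2 - 1*(-2)) = 16*(-2 + 2) = 16*0 = 0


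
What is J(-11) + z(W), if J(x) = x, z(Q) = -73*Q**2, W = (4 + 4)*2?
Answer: -18699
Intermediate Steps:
W = 16 (W = 8*2 = 16)
J(-11) + z(W) = -11 - 73*16**2 = -11 - 73*256 = -11 - 18688 = -18699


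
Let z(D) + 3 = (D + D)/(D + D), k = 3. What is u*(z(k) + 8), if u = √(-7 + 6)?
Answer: 6*I ≈ 6.0*I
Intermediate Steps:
u = I (u = √(-1) = I ≈ 1.0*I)
z(D) = -2 (z(D) = -3 + (D + D)/(D + D) = -3 + (2*D)/((2*D)) = -3 + (2*D)*(1/(2*D)) = -3 + 1 = -2)
u*(z(k) + 8) = I*(-2 + 8) = I*6 = 6*I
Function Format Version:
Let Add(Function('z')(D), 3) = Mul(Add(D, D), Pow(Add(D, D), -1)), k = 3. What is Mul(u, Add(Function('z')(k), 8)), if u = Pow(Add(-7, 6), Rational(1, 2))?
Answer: Mul(6, I) ≈ Mul(6.0000, I)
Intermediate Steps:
u = I (u = Pow(-1, Rational(1, 2)) = I ≈ Mul(1.0000, I))
Function('z')(D) = -2 (Function('z')(D) = Add(-3, Mul(Add(D, D), Pow(Add(D, D), -1))) = Add(-3, Mul(Mul(2, D), Pow(Mul(2, D), -1))) = Add(-3, Mul(Mul(2, D), Mul(Rational(1, 2), Pow(D, -1)))) = Add(-3, 1) = -2)
Mul(u, Add(Function('z')(k), 8)) = Mul(I, Add(-2, 8)) = Mul(I, 6) = Mul(6, I)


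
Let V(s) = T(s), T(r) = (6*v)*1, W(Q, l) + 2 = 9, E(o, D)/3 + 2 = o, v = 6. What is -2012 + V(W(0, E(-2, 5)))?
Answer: -1976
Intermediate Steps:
E(o, D) = -6 + 3*o
W(Q, l) = 7 (W(Q, l) = -2 + 9 = 7)
T(r) = 36 (T(r) = (6*6)*1 = 36*1 = 36)
V(s) = 36
-2012 + V(W(0, E(-2, 5))) = -2012 + 36 = -1976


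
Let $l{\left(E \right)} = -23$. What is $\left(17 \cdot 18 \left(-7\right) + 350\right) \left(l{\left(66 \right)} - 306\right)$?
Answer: $589568$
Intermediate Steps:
$\left(17 \cdot 18 \left(-7\right) + 350\right) \left(l{\left(66 \right)} - 306\right) = \left(17 \cdot 18 \left(-7\right) + 350\right) \left(-23 - 306\right) = \left(306 \left(-7\right) + 350\right) \left(-329\right) = \left(-2142 + 350\right) \left(-329\right) = \left(-1792\right) \left(-329\right) = 589568$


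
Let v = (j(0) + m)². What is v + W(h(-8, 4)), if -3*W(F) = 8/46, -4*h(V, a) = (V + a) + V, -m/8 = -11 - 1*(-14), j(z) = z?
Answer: 39740/69 ≈ 575.94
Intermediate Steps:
m = -24 (m = -8*(-11 - 1*(-14)) = -8*(-11 + 14) = -8*3 = -24)
h(V, a) = -V/2 - a/4 (h(V, a) = -((V + a) + V)/4 = -(a + 2*V)/4 = -V/2 - a/4)
v = 576 (v = (0 - 24)² = (-24)² = 576)
W(F) = -4/69 (W(F) = -8/(3*46) = -⅓*4/23 = -4/69)
v + W(h(-8, 4)) = 576 - 4/69 = 39740/69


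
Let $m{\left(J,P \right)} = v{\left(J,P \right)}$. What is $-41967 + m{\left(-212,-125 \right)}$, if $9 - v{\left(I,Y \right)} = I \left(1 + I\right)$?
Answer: $-86690$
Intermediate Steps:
$v{\left(I,Y \right)} = 9 - I \left(1 + I\right)$
$m{\left(J,P \right)} = 9 - J - J^{2}$
$-41967 + m{\left(-212,-125 \right)} = -41967 - 44723 = -86690$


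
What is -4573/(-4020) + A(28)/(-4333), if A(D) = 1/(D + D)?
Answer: 277406321/243861240 ≈ 1.1376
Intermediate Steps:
A(D) = 1/(2*D)
-4573/(-4020) + A(28)/(-4333) = -4573/(-4020) + ((½)/28)/(-4333) = -4573*(-1/4020) + ((½)*(1/28))*(-1/4333) = 4573/4020 + (1/56)*(-1/4333) = 4573/4020 - 1/242648 = 277406321/243861240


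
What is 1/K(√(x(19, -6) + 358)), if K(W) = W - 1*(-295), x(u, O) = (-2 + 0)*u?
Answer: 59/17341 - 8*√5/86705 ≈ 0.0031960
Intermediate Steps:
x(u, O) = -2*u
K(W) = 295 + W (K(W) = W + 295 = 295 + W)
1/K(√(x(19, -6) + 358)) = 1/(295 + √(-2*19 + 358)) = 1/(295 + √(-38 + 358)) = 1/(295 + √320) = 1/(295 + 8*√5)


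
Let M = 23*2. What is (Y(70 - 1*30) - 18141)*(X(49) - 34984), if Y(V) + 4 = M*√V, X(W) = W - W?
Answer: 634784680 - 3218528*√10 ≈ 6.2461e+8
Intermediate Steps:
X(W) = 0
M = 46
Y(V) = -4 + 46*√V
(Y(70 - 1*30) - 18141)*(X(49) - 34984) = ((-4 + 46*√(70 - 1*30)) - 18141)*(0 - 34984) = ((-4 + 46*√(70 - 30)) - 18141)*(-34984) = ((-4 + 46*√40) - 18141)*(-34984) = ((-4 + 46*(2*√10)) - 18141)*(-34984) = ((-4 + 92*√10) - 18141)*(-34984) = (-18145 + 92*√10)*(-34984) = 634784680 - 3218528*√10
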